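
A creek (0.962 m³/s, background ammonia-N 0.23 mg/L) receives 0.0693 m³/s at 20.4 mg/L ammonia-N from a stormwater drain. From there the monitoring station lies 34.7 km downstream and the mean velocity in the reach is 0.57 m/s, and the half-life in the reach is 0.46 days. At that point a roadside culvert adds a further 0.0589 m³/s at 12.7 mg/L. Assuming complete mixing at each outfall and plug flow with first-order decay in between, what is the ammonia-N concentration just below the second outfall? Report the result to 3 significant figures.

After mixing, C = (0.9620·0.2300 + 0.06930·20.40) / 1.031 = 1.635/1.031 = 1.585 mg/L; combined flow 1.031 m³/s.
Travel time t = 34.7·1000 / 0.57 = 60880 s = 16.91 h.
Half-life 0.46 d → k = ln 2 / 0.46 = 1.507 d⁻¹.
After decay, C = 1.585 × e^(−kt) = 1.585 × 0.3459 = 0.5483 mg/L.
Second outfall: C = (1.031·0.5483 + 0.05890·12.70)/1.090 = 1.205 mg/L.

1.20 mg/L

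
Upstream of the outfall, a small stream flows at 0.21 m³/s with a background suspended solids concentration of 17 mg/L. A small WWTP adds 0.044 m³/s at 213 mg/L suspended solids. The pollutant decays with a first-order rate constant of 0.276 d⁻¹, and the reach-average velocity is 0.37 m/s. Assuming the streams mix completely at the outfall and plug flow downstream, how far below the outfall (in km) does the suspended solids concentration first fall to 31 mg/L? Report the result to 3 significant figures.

Flow-weighted average: C = (0.2100·17.00 + 0.04400·213.0) / 0.2540 = 12.94/0.2540 = 50.95 mg/L.
Set 50.95·exp(−k·t) = 31 → t = ln(50.95/31)/k = 155600 s = 43.21 h.
Distance = v·t = 0.37·155600 = 57560 m = 57.56 km.

57.6 km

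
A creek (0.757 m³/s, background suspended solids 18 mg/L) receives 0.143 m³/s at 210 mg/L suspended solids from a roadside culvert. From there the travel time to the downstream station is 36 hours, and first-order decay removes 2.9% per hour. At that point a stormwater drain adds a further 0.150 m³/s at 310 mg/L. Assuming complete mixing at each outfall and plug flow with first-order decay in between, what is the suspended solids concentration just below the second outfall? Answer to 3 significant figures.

Mixed concentration C = ΣQC/ΣQ = (0.7570·18.00 + 0.1430·210.0) / 0.9000 = 43.66/0.9000 = 48.51 mg/L; combined flow 0.9000 m³/s.
2.9%/h lost → k = −ln(1 − 0.029) = 0.02943 h⁻¹.
After decay, C = 48.51 × e^(−kt) = 48.51 × 0.3467 = 16.81 mg/L.
Second outfall: C = (0.9000·16.81 + 0.1500·310.0)/1.050 = 58.70 mg/L.

58.7 mg/L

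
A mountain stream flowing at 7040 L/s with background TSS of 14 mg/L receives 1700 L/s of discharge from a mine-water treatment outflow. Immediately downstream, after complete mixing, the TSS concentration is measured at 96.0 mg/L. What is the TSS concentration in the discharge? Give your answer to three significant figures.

436 mg/L

Mass balance: 7040·14.00 + 1700·Cₑ = 8740·96.00
→ Cₑ = (8740·96.00 − 7040·14.00) / 1700 = 435.6 mg/L.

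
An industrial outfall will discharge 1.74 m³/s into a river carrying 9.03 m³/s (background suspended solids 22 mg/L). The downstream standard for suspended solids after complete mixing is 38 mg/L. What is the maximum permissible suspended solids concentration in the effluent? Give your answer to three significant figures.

At the limit, (Qr·Cr + Qe·Cₑ)/(Qr + Qe) = 38:
Cₑ = (10.77·38 − 9.030·22.00) / 1.740 = 121.0 mg/L.

121 mg/L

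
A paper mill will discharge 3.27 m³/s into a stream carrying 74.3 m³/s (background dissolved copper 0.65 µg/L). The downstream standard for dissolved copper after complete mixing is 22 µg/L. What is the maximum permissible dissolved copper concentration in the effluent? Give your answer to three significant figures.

At the limit, (Qr·Cr + Qe·Cₑ)/(Qr + Qe) = 22:
Cₑ = (77.57·22 − 74.30·0.6500) / 3.270 = 507.1 µg/L.

507 µg/L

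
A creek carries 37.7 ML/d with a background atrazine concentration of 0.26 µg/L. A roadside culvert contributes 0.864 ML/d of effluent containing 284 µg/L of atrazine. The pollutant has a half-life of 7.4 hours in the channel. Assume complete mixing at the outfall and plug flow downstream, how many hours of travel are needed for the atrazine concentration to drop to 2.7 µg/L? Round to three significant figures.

Mass balance: C = (37.70·0.2600 + 0.8640·284.0) / 38.56 = 255.2/38.56 = 6.617 µg/L.
Half-life 7.4 h → k = ln 2 / 7.4 = 0.09367 h⁻¹ = 2.248 d⁻¹.
6.617·exp(−k·t) = 2.7 → t = ln(6.617/2.7)/k = 34450 s = 9.570 h.

9.57 h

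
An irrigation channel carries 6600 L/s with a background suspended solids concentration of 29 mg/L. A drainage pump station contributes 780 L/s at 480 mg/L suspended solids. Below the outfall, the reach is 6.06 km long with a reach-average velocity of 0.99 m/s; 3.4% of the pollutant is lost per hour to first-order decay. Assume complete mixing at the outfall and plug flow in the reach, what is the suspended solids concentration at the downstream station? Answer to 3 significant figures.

Conservation of mass: C = (6600·29.00 + 780.0·480.0) / 7380 = 565800/7380 = 76.67 mg/L.
Travel time t = 6.06·1000 / 0.99 = 6121 s = 1.700 h.
3.4%/h lost → k = −ln(1 − 0.034) = 0.03459 h⁻¹.
First-order decay: C = 76.67·exp(−k·t) = 76.67·0.9429 = 72.29 mg/L.

72.3 mg/L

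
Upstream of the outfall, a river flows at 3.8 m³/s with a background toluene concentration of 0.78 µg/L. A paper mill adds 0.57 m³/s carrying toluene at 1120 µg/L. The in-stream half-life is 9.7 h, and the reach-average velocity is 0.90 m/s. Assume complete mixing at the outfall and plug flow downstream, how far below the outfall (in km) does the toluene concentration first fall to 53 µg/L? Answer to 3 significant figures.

Mixed concentration C = ΣQC/ΣQ = (3.800·0.7800 + 0.5700·1120) / 4.370 = 641.4/4.370 = 146.8 µg/L.
Half-life 9.7 h → k = ln 2 / 9.7 = 0.07146 h⁻¹ = 1.715 d⁻¹.
Set 146.8·exp(−k·t) = 53 → t = ln(146.8/53)/k = 51310 s = 14.25 h.
Distance = v·t = 0.90·51310 = 46180 m = 46.18 km.

46.2 km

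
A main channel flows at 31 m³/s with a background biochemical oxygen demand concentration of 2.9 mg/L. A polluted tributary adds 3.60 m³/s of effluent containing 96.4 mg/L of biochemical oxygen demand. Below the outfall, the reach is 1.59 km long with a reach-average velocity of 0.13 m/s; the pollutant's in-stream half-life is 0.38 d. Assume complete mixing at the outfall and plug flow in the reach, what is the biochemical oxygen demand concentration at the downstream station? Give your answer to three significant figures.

9.75 mg/L

Mixed concentration C = ΣQC/ΣQ = (31.00·2.900 + 3.600·96.40) / 34.60 = 436.9/34.60 = 12.63 mg/L.
Travel time t = 1.59·1000 / 0.13 = 12230 s = 3.397 h.
Half-life 0.38 d → k = ln 2 / 0.38 = 1.824 d⁻¹.
Decay over the reach: 12.63·exp(−kt) = 12.63·0.7724 = 9.754 mg/L.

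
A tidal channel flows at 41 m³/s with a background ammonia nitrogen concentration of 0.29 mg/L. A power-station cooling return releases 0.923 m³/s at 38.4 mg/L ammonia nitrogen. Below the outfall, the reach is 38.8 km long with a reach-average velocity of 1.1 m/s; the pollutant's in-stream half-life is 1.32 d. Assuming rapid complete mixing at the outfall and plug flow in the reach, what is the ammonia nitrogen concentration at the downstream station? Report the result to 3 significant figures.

After mixing, C = (41.00·0.2900 + 0.9230·38.40) / 41.92 = 47.33/41.92 = 1.129 mg/L.
Travel time t = 38.8·1000 / 1.1 = 35270 s = 9.798 h.
Half-life 1.32 d → k = ln 2 / 1.32 = 0.5251 d⁻¹.
First-order decay: C = 1.129·exp(−k·t) = 1.129·0.8070 = 0.9112 mg/L.

0.911 mg/L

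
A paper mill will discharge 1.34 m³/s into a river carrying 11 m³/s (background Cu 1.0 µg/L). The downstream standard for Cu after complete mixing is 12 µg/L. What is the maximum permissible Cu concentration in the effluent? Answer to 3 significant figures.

102 µg/L

At the limit, (Qr·Cr + Qe·Cₑ)/(Qr + Qe) = 12:
Cₑ = (12.34·12 − 11.00·1.000) / 1.340 = 102.3 µg/L.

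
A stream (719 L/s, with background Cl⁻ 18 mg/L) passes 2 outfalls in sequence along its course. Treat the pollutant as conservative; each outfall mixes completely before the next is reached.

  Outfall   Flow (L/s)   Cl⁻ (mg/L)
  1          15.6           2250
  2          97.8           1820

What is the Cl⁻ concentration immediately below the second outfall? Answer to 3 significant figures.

Below outfall 1: Q → 734.6 L/s, C = (719.0·18.00 + 15.60·2250)/734.6 = 65.40 mg/L.
Below outfall 2: Q → 832.4 L/s, C = (734.6·65.40 + 97.80·1820)/832.4 = 271.5 mg/L.

272 mg/L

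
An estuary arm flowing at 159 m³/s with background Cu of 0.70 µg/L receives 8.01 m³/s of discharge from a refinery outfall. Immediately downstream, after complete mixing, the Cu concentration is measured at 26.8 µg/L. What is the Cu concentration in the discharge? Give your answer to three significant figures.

545 µg/L

Mass balance: 159.0·0.7000 + 8.010·Cₑ = 167.0·26.80
→ Cₑ = (167.0·26.80 − 159.0·0.7000) / 8.010 = 544.9 µg/L.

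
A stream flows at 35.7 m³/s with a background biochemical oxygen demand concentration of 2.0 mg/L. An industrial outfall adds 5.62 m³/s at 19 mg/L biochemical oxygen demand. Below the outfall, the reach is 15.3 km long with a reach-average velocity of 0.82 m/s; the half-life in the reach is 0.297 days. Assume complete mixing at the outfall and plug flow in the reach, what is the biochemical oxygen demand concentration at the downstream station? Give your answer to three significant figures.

2.61 mg/L

After mixing, C = (35.70·2.000 + 5.620·19.00) / 41.32 = 178.2/41.32 = 4.312 mg/L.
Travel time t = 15.3·1000 / 0.82 = 18660 s = 5.183 h.
Half-life 0.297 d → k = ln 2 / 0.297 = 2.334 d⁻¹.
Applying C = C₀e^(−kt): 4.312 × 0.6041 = 2.605 mg/L.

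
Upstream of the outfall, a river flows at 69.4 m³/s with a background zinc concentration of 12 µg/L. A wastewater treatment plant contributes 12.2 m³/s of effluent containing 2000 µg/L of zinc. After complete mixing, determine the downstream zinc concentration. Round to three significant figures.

309 µg/L

Conservation of mass: C = (69.40·12.00 + 12.20·2000) / 81.60 = 25230/81.60 = 309.2 µg/L.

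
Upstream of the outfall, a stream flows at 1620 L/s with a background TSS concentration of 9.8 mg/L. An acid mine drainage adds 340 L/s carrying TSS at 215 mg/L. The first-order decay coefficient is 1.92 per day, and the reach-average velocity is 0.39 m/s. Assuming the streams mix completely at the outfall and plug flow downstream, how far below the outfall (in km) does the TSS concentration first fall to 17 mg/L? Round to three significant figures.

Conservation of mass: C = (1620·9.800 + 340.0·215.0) / 1960 = 88980/1960 = 45.40 mg/L.
Set 45.40·exp(−k·t) = 17 → t = ln(45.40/17)/k = 44200 s = 12.28 h.
Distance = v·t = 0.39·44200 = 17240 m = 17.24 km.

17.2 km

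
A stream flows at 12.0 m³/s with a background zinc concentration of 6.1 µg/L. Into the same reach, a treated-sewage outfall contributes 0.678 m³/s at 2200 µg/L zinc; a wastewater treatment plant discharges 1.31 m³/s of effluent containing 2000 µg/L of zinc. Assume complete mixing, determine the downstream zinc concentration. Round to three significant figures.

After mixing, C = (12.00·6.100 + 0.6780·2200 + 1.310·2000) / 13.99 = 4185/13.99 = 299.2 µg/L.

299 µg/L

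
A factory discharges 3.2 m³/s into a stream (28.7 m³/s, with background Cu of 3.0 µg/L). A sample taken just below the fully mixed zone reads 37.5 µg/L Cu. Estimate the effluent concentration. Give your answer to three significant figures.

347 µg/L

Mass balance: 28.70·3.000 + 3.200·Cₑ = 31.90·37.50
→ Cₑ = (31.90·37.50 − 28.70·3.000) / 3.200 = 346.9 µg/L.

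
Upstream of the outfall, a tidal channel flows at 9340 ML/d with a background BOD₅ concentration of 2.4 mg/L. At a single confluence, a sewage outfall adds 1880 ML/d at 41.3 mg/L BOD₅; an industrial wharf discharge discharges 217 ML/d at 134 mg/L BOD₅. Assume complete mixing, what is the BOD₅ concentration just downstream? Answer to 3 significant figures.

Mass balance: C = (9340·2.400 + 1880·41.30 + 217.0·134.0) / 11440 = 129100/11440 = 11.29 mg/L.

11.3 mg/L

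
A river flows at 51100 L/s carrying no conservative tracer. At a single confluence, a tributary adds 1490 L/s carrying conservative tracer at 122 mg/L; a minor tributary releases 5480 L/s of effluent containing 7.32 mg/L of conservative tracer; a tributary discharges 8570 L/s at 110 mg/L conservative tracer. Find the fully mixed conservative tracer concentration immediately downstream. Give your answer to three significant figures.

Mass balance: C = (51100·0 + 1490·122.0 + 5480·7.320 + 8570·110.0) / 66640 = 1165000/66640 = 17.48 mg/L.

17.5 mg/L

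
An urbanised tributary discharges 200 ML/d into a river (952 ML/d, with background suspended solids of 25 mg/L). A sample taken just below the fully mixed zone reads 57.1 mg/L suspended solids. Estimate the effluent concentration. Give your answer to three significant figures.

210 mg/L

Mass balance: 952.0·25.00 + 200.0·Cₑ = 1152·57.10
→ Cₑ = (1152·57.10 − 952.0·25.00) / 200.0 = 209.9 mg/L.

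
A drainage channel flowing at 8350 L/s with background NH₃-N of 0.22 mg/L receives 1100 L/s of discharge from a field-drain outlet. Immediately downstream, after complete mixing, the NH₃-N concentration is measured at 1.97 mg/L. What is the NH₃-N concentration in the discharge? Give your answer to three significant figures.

Mass balance: 8350·0.2200 + 1100·Cₑ = 9450·1.970
→ Cₑ = (9450·1.970 − 8350·0.2200) / 1100 = 15.25 mg/L.

15.3 mg/L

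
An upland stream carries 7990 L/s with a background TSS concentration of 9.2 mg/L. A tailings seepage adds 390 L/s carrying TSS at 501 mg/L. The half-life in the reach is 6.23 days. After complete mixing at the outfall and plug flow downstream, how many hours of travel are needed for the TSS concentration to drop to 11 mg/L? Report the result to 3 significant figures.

Mass balance: C = (7990·9.200 + 390.0·501.0) / 8380 = 268900/8380 = 32.09 mg/L.
Half-life 6.23 d → k = ln 2 / 6.23 = 0.1113 d⁻¹.
32.09·exp(−k·t) = 11 → t = ln(32.09/11)/k = 831400 s = 230.9 h.

231 h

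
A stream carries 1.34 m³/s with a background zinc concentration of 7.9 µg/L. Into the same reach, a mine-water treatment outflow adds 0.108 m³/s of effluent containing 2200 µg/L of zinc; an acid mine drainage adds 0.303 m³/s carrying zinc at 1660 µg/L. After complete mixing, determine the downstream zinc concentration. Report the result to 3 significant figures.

Flow-weighted average: C = (1.340·7.900 + 0.1080·2200 + 0.3030·1660) / 1.751 = 751.2/1.751 = 429.0 µg/L.

429 µg/L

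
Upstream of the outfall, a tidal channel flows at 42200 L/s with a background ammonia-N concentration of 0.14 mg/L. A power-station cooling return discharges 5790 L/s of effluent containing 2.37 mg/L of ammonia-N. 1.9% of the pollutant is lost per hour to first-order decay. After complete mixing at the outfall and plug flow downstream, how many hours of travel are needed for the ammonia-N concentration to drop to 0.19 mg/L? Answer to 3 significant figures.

Flow-weighted average: C = (42200·0.1400 + 5790·2.370) / 47990 = 19630/47990 = 0.4090 mg/L.
1.9%/h lost → k = −ln(1 − 0.019) = 0.01918 h⁻¹.
0.4090·exp(−k·t) = 0.19 → t = ln(0.4090/0.19)/k = 143900 s = 39.97 h.

40.0 h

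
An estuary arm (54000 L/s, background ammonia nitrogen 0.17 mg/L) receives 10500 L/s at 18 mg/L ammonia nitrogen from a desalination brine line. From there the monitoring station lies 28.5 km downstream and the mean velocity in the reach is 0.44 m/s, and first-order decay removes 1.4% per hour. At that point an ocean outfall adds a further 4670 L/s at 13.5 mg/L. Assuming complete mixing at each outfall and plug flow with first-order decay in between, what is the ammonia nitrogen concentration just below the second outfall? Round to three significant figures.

Mixed concentration C = ΣQC/ΣQ = (54000·0.1700 + 10500·18.00) / 64500 = 198200/64500 = 3.073 mg/L; combined flow 64500 L/s.
Travel time t = 28.5·1000 / 0.44 = 64770 s = 17.99 h.
1.4%/h lost → k = −ln(1 − 0.014) = 0.01410 h⁻¹.
Decay over the reach: 3.073·exp(−kt) = 3.073·0.7759 = 2.384 mg/L.
Second outfall: C = (64500·2.384 + 4670·13.50)/69170 = 3.135 mg/L.

3.13 mg/L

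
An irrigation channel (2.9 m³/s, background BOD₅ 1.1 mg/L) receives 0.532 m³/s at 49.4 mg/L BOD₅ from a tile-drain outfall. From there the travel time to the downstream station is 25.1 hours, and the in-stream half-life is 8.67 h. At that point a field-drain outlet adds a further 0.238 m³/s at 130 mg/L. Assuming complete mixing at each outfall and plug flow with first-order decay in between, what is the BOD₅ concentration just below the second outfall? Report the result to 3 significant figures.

Mixed concentration C = ΣQC/ΣQ = (2.900·1.100 + 0.5320·49.40) / 3.432 = 29.47/3.432 = 8.587 mg/L; combined flow 3.432 m³/s.
Half-life 8.67 h → k = ln 2 / 8.67 = 0.07995 h⁻¹ = 1.919 d⁻¹.
After decay, C = 8.587 × e^(−kt) = 8.587 × 0.1344 = 1.154 mg/L.
At the second outfall, C = (3.432·1.154 + 0.2380·130.0) / (3.432 + 0.2380) = 9.510 mg/L.

9.51 mg/L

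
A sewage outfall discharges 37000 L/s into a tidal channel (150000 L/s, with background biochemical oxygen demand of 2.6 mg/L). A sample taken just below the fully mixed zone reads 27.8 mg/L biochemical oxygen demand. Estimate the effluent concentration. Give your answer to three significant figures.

130 mg/L

Mass balance: 150000·2.600 + 37000·Cₑ = 187000·27.80
→ Cₑ = (187000·27.80 − 150000·2.600) / 37000 = 130.0 mg/L.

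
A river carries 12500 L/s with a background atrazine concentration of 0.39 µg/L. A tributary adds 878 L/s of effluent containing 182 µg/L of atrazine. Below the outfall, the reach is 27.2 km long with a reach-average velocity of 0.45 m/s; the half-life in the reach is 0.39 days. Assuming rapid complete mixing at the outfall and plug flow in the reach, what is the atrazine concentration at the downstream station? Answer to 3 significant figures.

Mass balance: C = (12500·0.3900 + 878.0·182.0) / 13380 = 164700/13380 = 12.31 µg/L.
Travel time t = 27.2·1000 / 0.45 = 60440 s = 16.79 h.
Half-life 0.39 d → k = ln 2 / 0.39 = 1.777 d⁻¹.
After decay, C = 12.31 × e^(−kt) = 12.31 × 0.2884 = 3.550 µg/L.

3.55 µg/L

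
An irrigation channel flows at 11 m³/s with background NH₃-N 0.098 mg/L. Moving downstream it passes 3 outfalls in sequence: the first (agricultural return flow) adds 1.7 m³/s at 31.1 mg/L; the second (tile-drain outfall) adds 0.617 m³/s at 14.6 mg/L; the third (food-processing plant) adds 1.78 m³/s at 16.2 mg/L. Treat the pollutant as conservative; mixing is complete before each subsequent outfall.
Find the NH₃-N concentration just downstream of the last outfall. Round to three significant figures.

6.08 mg/L

Below outfall 1: Q → 12.70 m³/s, C = (11.00·0.09800 + 1.700·31.10)/12.70 = 4.248 mg/L.
Below outfall 2: Q → 13.32 m³/s, C = (12.70·4.248 + 0.6170·14.60)/13.32 = 4.728 mg/L.
Below outfall 3: Q → 15.10 m³/s, C = (13.32·4.728 + 1.780·16.20)/15.10 = 6.080 mg/L.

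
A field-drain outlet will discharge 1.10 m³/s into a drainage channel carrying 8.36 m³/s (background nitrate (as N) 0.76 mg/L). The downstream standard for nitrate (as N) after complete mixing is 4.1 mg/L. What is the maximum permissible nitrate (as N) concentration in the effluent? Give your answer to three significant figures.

At the limit, (Qr·Cr + Qe·Cₑ)/(Qr + Qe) = 4.1:
Cₑ = (9.460·4.1 − 8.360·0.7600) / 1.100 = 29.48 mg/L.

29.5 mg/L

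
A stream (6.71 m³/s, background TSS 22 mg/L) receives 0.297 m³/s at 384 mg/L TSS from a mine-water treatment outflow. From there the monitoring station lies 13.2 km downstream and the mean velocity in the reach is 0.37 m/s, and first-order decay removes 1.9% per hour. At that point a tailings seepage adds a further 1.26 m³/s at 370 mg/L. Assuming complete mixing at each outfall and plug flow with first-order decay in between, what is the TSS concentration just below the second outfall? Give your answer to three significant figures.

82.6 mg/L

After mixing, C = (6.710·22.00 + 0.2970·384.0) / 7.007 = 261.7/7.007 = 37.34 mg/L; combined flow 7.007 m³/s.
Travel time t = 13.2·1000 / 0.37 = 35680 s = 9.910 h.
1.9%/h lost → k = −ln(1 − 0.019) = 0.01918 h⁻¹.
First-order decay: C = 37.34·exp(−k·t) = 37.34·0.8269 = 30.88 mg/L.
Second outfall: C = (7.007·30.88 + 1.260·370.0)/8.267 = 82.57 mg/L.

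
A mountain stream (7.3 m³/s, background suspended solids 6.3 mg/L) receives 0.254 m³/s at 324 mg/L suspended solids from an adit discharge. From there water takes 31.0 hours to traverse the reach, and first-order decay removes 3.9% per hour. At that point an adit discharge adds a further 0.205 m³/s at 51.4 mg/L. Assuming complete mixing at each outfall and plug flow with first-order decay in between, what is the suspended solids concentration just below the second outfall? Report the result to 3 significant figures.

Flow-weighted average: C = (7.300·6.300 + 0.2540·324.0) / 7.554 = 128.3/7.554 = 16.98 mg/L; combined flow 7.554 m³/s.
3.9%/h lost → k = −ln(1 − 0.039) = 0.03978 h⁻¹.
Applying C = C₀e^(−kt): 16.98 × 0.2914 = 4.948 mg/L.
At the second outfall, C = (7.554·4.948 + 0.2050·51.40) / (7.554 + 0.2050) = 6.175 mg/L.

6.18 mg/L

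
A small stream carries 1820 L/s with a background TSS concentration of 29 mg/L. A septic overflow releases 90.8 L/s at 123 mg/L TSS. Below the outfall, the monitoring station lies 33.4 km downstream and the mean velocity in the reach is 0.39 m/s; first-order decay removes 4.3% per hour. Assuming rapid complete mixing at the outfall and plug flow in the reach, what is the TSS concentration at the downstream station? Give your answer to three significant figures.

Conservation of mass: C = (1820·29.00 + 90.80·123.0) / 1911 = 63950/1911 = 33.47 mg/L.
Travel time t = 33.4·1000 / 0.39 = 85640 s = 23.79 h.
4.3%/h lost → k = −ln(1 − 0.043) = 0.04395 h⁻¹.
After decay, C = 33.47 × e^(−kt) = 33.47 × 0.3515 = 11.76 mg/L.

11.8 mg/L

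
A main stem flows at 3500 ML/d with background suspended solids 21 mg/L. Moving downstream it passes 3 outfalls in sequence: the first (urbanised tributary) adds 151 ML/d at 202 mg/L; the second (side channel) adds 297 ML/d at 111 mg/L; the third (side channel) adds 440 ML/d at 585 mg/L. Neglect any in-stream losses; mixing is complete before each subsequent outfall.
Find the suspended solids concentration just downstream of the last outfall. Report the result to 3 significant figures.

After outfall 1: Q = 3500 + 151.0 = 3651 ML/d; C = (3500·21.00 + 151.0·202.0)/3651 = 28.49 mg/L.
After outfall 2: Q = 3651 + 297.0 = 3948 ML/d; C = (3651·28.49 + 297.0·111.0)/3948 = 34.69 mg/L.
After outfall 3: Q = 3948 + 440.0 = 4388 ML/d; C = (3948·34.69 + 440.0·585.0)/4388 = 89.87 mg/L.

89.9 mg/L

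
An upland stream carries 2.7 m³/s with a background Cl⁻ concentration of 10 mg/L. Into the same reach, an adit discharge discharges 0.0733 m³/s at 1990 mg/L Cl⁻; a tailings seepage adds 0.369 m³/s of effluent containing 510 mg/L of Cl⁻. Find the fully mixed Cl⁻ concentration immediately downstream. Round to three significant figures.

Mass balance: C = (2.700·10.00 + 0.07330·1990 + 0.3690·510.0) / 3.142 = 361.1/3.142 = 114.9 mg/L.

115 mg/L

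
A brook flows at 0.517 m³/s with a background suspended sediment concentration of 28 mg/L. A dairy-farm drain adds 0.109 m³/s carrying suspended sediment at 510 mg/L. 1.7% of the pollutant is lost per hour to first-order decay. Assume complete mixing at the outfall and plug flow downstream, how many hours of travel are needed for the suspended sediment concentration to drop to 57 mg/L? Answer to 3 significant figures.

After mixing, C = (0.5170·28.00 + 0.1090·510.0) / 0.6260 = 70.07/0.6260 = 111.9 mg/L.
1.7%/h lost → k = −ln(1 − 0.017) = 0.01715 h⁻¹.
111.9·exp(−k·t) = 57 → t = ln(111.9/57)/k = 141700 s = 39.36 h.

39.4 h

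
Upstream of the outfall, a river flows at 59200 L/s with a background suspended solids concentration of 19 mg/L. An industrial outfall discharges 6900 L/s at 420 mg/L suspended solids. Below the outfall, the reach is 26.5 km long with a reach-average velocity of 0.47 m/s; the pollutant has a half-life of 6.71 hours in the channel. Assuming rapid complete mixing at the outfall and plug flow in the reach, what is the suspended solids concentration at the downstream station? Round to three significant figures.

Mass balance: C = (59200·19.00 + 6900·420.0) / 66100 = 4023000/66100 = 60.86 mg/L.
Travel time t = 26.5·1000 / 0.47 = 56380 s = 15.66 h.
Half-life 6.71 h → k = ln 2 / 6.71 = 0.1033 h⁻¹ = 2.479 d⁻¹.
Decay over the reach: 60.86·exp(−kt) = 60.86·0.1983 = 12.07 mg/L.

12.1 mg/L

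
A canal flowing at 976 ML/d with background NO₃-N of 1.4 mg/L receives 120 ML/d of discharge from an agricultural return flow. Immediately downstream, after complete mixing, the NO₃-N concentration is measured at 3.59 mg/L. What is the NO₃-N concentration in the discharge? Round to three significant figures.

Mass balance: 976.0·1.400 + 120.0·Cₑ = 1096·3.590
→ Cₑ = (1096·3.590 − 976.0·1.400) / 120.0 = 21.40 mg/L.

21.4 mg/L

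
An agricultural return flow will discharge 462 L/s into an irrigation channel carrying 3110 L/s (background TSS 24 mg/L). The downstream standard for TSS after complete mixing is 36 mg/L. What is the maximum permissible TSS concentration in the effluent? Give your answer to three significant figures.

At the limit, (Qr·Cr + Qe·Cₑ)/(Qr + Qe) = 36:
Cₑ = (3572·36 − 3110·24.00) / 462.0 = 116.8 mg/L.

117 mg/L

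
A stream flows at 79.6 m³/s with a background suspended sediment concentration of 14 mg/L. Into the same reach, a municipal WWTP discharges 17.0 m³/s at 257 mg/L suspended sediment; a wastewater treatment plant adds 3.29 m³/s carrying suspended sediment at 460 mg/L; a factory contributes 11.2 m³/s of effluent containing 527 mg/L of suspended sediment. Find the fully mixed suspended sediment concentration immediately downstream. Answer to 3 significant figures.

Mass balance: C = (79.60·14.00 + 17.00·257.0 + 3.290·460.0 + 11.20·527.0) / 111.1 = 12900/111.1 = 116.1 mg/L.

116 mg/L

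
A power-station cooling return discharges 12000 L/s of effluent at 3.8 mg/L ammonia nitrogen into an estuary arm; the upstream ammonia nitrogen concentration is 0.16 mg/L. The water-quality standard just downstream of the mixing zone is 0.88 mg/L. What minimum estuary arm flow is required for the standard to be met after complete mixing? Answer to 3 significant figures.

Set C_mix = 0.88: (Q·0.1600 + 12000·3.800) / (Q + 12000) = 0.88
→ Q = 12000·(3.800 − 0.88)/(0.88 − 0.1600) = 48670 L/s.

48700 L/s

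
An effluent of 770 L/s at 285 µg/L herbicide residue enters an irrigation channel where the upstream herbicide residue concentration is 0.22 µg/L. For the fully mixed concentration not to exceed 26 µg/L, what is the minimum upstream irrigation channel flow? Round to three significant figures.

7740 L/s

Set C_mix = 26: (Q·0.2200 + 770.0·285.0) / (Q + 770.0) = 26
→ Q = 770.0·(285.0 − 26)/(26 − 0.2200) = 7736 L/s.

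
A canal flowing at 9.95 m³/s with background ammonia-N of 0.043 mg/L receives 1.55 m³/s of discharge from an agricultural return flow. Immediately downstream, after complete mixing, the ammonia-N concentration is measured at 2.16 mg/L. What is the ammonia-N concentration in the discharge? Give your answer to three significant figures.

Mass balance: 9.950·0.04300 + 1.550·Cₑ = 11.50·2.160
→ Cₑ = (11.50·2.160 − 9.950·0.04300) / 1.550 = 15.75 mg/L.

15.7 mg/L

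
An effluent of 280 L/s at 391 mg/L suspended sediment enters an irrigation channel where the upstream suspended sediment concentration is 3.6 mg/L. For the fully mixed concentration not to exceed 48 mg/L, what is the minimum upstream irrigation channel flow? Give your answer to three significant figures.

Set C_mix = 48: (Q·3.600 + 280.0·391.0) / (Q + 280.0) = 48
→ Q = 280.0·(391.0 − 48)/(48 − 3.600) = 2163 L/s.

2160 L/s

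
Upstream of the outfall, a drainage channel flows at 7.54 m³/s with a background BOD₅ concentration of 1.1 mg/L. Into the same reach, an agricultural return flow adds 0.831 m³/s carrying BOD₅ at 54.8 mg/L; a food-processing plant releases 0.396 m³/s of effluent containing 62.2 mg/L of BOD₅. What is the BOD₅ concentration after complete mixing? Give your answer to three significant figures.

Conservation of mass: C = (7.540·1.100 + 0.8310·54.80 + 0.3960·62.20) / 8.767 = 78.46/8.767 = 8.950 mg/L.

8.95 mg/L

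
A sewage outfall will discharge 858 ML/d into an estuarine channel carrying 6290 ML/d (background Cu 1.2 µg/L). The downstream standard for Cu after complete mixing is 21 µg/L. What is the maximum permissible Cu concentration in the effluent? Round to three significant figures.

166 µg/L

At the limit, (Qr·Cr + Qe·Cₑ)/(Qr + Qe) = 21:
Cₑ = (7148·21 − 6290·1.200) / 858.0 = 166.2 µg/L.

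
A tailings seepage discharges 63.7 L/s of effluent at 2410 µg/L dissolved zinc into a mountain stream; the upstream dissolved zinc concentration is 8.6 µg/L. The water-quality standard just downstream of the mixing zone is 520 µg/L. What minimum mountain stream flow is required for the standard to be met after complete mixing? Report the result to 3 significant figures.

Set C_mix = 520: (Q·8.600 + 63.70·2410) / (Q + 63.70) = 520
→ Q = 63.70·(2410 − 520)/(520 − 8.600) = 235.4 L/s.

235 L/s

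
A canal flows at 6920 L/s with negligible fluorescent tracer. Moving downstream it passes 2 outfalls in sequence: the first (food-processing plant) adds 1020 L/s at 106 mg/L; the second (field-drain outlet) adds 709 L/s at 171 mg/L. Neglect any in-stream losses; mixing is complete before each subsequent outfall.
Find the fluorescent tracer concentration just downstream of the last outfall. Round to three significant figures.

26.5 mg/L

Outfall 1: combined Q = 7940 L/s; C = (6920·0 + 1020·106.0)/7940 = 13.62 mg/L.
Outfall 2: combined Q = 8649 L/s; C = (7940·13.62 + 709.0·171.0)/8649 = 26.52 mg/L.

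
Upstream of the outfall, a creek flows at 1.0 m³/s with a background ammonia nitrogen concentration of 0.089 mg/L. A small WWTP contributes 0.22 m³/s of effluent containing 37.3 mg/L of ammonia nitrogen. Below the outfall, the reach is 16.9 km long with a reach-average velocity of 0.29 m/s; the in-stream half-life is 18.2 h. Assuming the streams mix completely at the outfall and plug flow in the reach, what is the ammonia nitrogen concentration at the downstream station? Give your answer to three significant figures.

3.67 mg/L

Flow-weighted average: C = (1.000·0.08900 + 0.2200·37.30) / 1.220 = 8.295/1.220 = 6.799 mg/L.
Travel time t = 16.9·1000 / 0.29 = 58280 s = 16.19 h.
Half-life 18.2 h → k = ln 2 / 18.2 = 0.03809 h⁻¹ = 0.9140 d⁻¹.
Decay over the reach: 6.799·exp(−kt) = 6.799·0.5398 = 3.670 mg/L.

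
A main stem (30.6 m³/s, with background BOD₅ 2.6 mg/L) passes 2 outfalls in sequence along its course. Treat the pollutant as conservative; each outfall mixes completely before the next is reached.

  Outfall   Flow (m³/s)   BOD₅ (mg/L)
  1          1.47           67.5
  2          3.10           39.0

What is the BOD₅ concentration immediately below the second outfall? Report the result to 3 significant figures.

Outfall 1: combined Q = 32.07 m³/s; C = (30.60·2.600 + 1.470·67.50)/32.07 = 5.575 mg/L.
Outfall 2: combined Q = 35.17 m³/s; C = (32.07·5.575 + 3.100·39.00)/35.17 = 8.521 mg/L.

8.52 mg/L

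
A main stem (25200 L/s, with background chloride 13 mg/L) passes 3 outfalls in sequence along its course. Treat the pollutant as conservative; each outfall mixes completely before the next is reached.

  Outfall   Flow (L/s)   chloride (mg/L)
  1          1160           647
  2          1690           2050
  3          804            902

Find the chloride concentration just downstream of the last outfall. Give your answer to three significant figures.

183 mg/L

Below outfall 1: Q → 26360 L/s, C = (25200·13.00 + 1160·647.0)/26360 = 40.90 mg/L.
Below outfall 2: Q → 28050 L/s, C = (26360·40.90 + 1690·2050)/28050 = 161.9 mg/L.
Below outfall 3: Q → 28850 L/s, C = (28050·161.9 + 804.0·902.0)/28850 = 182.6 mg/L.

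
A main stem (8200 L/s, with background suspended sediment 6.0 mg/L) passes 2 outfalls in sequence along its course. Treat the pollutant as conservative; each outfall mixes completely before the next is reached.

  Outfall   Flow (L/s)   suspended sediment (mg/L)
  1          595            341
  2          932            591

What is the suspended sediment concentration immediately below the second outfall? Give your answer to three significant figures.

After outfall 1: Q = 8200 + 595.0 = 8795 L/s; C = (8200·6.000 + 595.0·341.0)/8795 = 28.66 mg/L.
After outfall 2: Q = 8795 + 932.0 = 9727 L/s; C = (8795·28.66 + 932.0·591.0)/9727 = 82.54 mg/L.

82.5 mg/L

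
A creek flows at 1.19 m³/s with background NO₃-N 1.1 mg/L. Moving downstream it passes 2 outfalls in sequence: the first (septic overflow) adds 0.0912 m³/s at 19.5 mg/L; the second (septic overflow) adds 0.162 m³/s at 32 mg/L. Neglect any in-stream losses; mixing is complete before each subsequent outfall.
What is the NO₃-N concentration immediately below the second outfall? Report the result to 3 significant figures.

5.73 mg/L

Outfall 1: combined Q = 1.281 m³/s; C = (1.190·1.100 + 0.09120·19.50)/1.281 = 2.410 mg/L.
Outfall 2: combined Q = 1.443 m³/s; C = (1.281·2.410 + 0.1620·32.00)/1.443 = 5.731 mg/L.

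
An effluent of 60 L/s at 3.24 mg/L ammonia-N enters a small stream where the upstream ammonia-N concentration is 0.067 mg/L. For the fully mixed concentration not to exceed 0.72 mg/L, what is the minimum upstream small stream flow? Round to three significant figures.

Set C_mix = 0.72: (Q·0.06700 + 60.00·3.240) / (Q + 60.00) = 0.72
→ Q = 60.00·(3.240 − 0.72)/(0.72 − 0.06700) = 231.5 L/s.

232 L/s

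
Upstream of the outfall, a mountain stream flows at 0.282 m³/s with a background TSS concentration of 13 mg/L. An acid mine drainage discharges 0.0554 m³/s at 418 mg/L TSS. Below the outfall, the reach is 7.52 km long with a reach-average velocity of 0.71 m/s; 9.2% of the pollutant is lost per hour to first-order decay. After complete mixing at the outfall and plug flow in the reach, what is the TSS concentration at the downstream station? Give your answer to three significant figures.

59.8 mg/L

Flow-weighted average: C = (0.2820·13.00 + 0.05540·418.0) / 0.3374 = 26.82/0.3374 = 79.50 mg/L.
Travel time t = 7.52·1000 / 0.71 = 10590 s = 2.942 h.
9.2%/h lost → k = −ln(1 − 0.092) = 0.09651 h⁻¹.
Decay over the reach: 79.50·exp(−kt) = 79.50·0.7528 = 59.85 mg/L.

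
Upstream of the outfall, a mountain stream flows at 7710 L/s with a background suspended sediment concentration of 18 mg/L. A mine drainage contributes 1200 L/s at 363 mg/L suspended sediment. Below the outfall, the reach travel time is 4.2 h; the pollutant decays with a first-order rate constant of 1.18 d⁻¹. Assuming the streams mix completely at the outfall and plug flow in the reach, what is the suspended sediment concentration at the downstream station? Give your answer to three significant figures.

52.4 mg/L

Mixed concentration C = ΣQC/ΣQ = (7710·18.00 + 1200·363.0) / 8910 = 574400/8910 = 64.46 mg/L.
Applying C = C₀e^(−kt): 64.46 × 0.8134 = 52.44 mg/L.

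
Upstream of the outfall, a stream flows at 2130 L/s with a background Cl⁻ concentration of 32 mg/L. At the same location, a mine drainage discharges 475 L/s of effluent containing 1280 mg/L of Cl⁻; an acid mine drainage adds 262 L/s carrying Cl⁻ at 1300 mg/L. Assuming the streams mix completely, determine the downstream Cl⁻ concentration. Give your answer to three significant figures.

After mixing, C = (2130·32.00 + 475.0·1280 + 262.0·1300) / 2867 = 1017000/2867 = 354.6 mg/L.

355 mg/L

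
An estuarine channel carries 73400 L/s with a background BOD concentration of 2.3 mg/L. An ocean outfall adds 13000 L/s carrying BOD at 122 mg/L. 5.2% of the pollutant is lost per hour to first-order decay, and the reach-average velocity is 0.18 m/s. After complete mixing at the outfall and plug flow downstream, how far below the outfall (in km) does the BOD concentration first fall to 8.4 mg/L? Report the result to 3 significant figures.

10.7 km

Flow-weighted average: C = (73400·2.300 + 13000·122.0) / 86400 = 1755000/86400 = 20.31 mg/L.
5.2%/h lost → k = −ln(1 − 0.052) = 0.05340 h⁻¹.
Set 20.31·exp(−k·t) = 8.4 → t = ln(20.31/8.4)/k = 59520 s = 16.53 h.
Distance = v·t = 0.18·59520 = 10710 m = 10.71 km.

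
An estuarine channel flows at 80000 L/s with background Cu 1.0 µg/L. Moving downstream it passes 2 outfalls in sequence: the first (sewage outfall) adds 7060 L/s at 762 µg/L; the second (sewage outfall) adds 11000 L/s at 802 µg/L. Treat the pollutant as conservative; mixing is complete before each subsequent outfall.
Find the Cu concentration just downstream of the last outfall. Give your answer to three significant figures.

Outfall 1: combined Q = 87060 L/s; C = (80000·1.000 + 7060·762.0)/87060 = 62.71 µg/L.
Outfall 2: combined Q = 98060 L/s; C = (87060·62.71 + 11000·802.0)/98060 = 145.6 µg/L.

146 µg/L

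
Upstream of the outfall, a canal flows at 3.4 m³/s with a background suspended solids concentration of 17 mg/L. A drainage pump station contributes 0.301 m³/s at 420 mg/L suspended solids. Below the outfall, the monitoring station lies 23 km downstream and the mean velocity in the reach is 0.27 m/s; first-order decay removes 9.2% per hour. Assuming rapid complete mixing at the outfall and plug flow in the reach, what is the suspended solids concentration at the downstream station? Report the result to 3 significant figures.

5.07 mg/L

After mixing, C = (3.400·17.00 + 0.3010·420.0) / 3.701 = 184.2/3.701 = 49.78 mg/L.
Travel time t = 23·1000 / 0.27 = 85190 s = 23.66 h.
9.2%/h lost → k = −ln(1 − 0.092) = 0.09651 h⁻¹.
Applying C = C₀e^(−kt): 49.78 × 0.1019 = 5.072 mg/L.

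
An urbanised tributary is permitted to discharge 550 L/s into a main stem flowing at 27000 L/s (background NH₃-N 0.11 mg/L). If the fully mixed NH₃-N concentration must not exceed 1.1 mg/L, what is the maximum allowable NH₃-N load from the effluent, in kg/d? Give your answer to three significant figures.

Mass balance at the limit: 27000·0.1100 + 550.0·Cₑ = 27550·1.1 → Cₑ = 49.70 mg/L.
550.0 L/s = 0.5500 m³/s. Load = 0.5500 m³/s × 49.70 g/m³ × 86 400 s/d = 2362 kg/d.

2360 kg/d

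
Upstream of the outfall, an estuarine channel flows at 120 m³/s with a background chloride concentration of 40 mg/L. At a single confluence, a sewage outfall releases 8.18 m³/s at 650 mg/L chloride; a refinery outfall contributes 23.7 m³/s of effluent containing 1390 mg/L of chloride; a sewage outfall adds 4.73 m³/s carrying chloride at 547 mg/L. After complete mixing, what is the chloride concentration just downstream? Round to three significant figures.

Conservation of mass: C = (120.0·40.00 + 8.180·650.0 + 23.70·1390 + 4.730·547.0) / 156.6 = 45650/156.6 = 291.5 mg/L.

291 mg/L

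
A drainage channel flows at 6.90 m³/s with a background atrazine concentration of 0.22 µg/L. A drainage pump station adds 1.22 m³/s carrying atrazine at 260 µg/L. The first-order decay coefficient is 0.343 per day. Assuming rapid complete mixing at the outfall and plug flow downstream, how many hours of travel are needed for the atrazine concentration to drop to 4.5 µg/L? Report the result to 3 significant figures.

152 h

After mixing, C = (6.900·0.2200 + 1.220·260.0) / 8.120 = 318.7/8.120 = 39.25 µg/L.
39.25·exp(−k·t) = 4.5 → t = ln(39.25/4.5)/k = 545600 s = 151.5 h.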